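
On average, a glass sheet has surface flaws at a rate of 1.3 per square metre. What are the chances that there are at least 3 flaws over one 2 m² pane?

0.4816

Over the interval, μ = 1.3 × 2 = 2.6 (a 2 m² pane = 2 square metres).
P(N ≥ 3) = 1 − P(N ≤ 2) = 1 − Σ_{j=0}^{2} e^(−μ) μ^j/j! ≈ 0.4816.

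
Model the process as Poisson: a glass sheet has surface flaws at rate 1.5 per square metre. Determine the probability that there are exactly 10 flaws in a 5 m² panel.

Over the interval, μ = 1.5 × 5 = 7.5 (a 5 m² panel = 5 square metres).
P(N = 10) = e^(−μ) μ^10/10! = e^(−7.5) · 7.5^10/3628800 ≈ 0.0858.

0.0858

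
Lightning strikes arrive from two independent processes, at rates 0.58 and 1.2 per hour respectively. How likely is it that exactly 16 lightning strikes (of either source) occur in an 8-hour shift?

Independent Poisson processes superpose: combined rate λ = 0.58 + 1.2 = 1.78 per hour.
Over the interval, μ = 1.78 × 8 = 14.24 (an 8-hour shift = 8 hours).
P(N = 16) = e^(−14.24) · 14.24^16/16! ≈ 0.0894.

0.0894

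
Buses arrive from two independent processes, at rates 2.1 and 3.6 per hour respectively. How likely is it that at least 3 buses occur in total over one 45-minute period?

0.7995

Independent Poisson processes superpose: combined rate λ = 2.1 + 3.6 = 5.7 per hour.
Over the interval, μ = 5.7 × 0.75 = 4.275 (a 45-minute period = 0.75 hours).
P(N ≥ 3) = 1 − P(N ≤ 2) ≈ 0.7995.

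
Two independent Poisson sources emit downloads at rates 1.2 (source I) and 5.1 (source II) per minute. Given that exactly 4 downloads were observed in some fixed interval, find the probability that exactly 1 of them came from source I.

Given the total, each event is independently from source I with probability p = λ_I/(λ_I+λ_II) = 1.2/6.3 ≈ 0.1905.
So K ~ Binomial(4, 1.2/6.3): P(K = 1) = C(4,1) · (1.2/6.3)^1 · (5.1/6.3)^3 ≈ 0.4042.

0.4042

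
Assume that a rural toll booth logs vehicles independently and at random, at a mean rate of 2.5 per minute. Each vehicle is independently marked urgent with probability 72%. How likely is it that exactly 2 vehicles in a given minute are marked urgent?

0.2678

Thinning: the vehicles that are marked urgent themselves form a Poisson process with rate 0.72 × 2.5 = 1.8 per minute.
So μ = 1.8.
P(N = 2) = e^(−1.8) · 1.8^2/2! ≈ 0.2678.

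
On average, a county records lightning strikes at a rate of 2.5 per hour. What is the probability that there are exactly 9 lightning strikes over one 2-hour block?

Over the interval, μ = 2.5 × 2 = 5 (a 2-hour block = 2 hours).
P(N = 9) = e^(−μ) μ^9/9! = e^(−5) · 5^9/362880 ≈ 0.0363.

0.0363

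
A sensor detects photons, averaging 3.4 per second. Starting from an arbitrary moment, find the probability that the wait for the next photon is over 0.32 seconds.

The wait for the next event is exponential with rate λ = 3.4 per second.
P(T > 0.32) = e^(−λt) = e^(−3.4 × 0.32) = e^(−1.088) ≈ 0.3369.

0.3369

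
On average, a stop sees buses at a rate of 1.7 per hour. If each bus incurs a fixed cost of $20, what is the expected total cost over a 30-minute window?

E[N] = 1.7 × 0.5 = 0.85 (a 30-minute window = 0.5 hours); E[cost] = 0.85 × $20 = $17.

$17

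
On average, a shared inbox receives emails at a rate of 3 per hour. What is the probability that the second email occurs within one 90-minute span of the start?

0.9389

Over the interval, μ = 3 × 1.5 = 4.5 (a 90-minute span = 1.5 hours).
The second arrival falls in the interval iff at least 2 events occur there: P(S_2 ≤ t) = P(N ≥ 2) = 1 − P(N ≤ 1) ≈ 0.9389.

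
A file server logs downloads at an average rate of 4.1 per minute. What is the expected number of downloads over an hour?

E[N] = λt = 4.1 × 60 = 246 (an hour = 60 minutes).

246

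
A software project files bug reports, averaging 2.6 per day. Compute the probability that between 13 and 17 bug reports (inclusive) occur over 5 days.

Over the interval, μ = 2.6 × 5 = 13 (5 days).
P(13 ≤ N ≤ 17) = Σ_{j=13}^{17} e^(−13) · 13^j/j! ≈ 0.4274.

0.4274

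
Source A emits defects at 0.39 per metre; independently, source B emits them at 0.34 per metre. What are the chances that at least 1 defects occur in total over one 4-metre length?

Independent Poisson processes superpose: combined rate λ = 0.39 + 0.34 = 0.73 per metre.
Over the interval, μ = 0.73 × 4 = 2.92 (a 4-metre length = 4 metres).
P(N ≥ 1) = 1 − P(N ≤ 0) ≈ 0.9461.

0.9461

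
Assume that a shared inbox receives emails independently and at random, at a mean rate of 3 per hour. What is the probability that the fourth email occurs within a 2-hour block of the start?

Over the interval, μ = 3 × 2 = 6 (a 2-hour block = 2 hours).
The fourth arrival falls in the interval iff at least 4 events occur there: P(S_4 ≤ t) = P(N ≥ 4) = 1 − P(N ≤ 3) ≈ 0.8488.

0.8488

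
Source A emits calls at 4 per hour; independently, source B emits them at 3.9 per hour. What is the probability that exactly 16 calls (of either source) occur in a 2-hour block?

0.0991

Independent Poisson processes superpose: combined rate λ = 4 + 3.9 = 7.9 per hour.
Over the interval, μ = 7.9 × 2 = 15.8 (a 2-hour block = 2 hours).
P(N = 16) = e^(−15.8) · 15.8^16/16! ≈ 0.0991.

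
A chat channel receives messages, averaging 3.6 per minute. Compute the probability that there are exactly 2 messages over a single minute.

0.1771

With mean μ = 3.6 per minute,
P(N = 2) = e^(−μ) μ^2/2! = e^(−3.6) · 3.6^2/2 ≈ 0.1771.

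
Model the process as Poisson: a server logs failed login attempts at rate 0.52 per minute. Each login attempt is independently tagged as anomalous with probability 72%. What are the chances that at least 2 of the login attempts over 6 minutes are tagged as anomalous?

Thinning: the login attempts that are tagged as anomalous themselves form a Poisson process with rate 0.72 × 0.52 = 0.3744 per minute.
Over the interval, μ = 0.3744 × 6 = 2.2464 (6 minutes).
P(N ≥ 2) = 1 − P(N ≤ 1) ≈ 0.6566.

0.6566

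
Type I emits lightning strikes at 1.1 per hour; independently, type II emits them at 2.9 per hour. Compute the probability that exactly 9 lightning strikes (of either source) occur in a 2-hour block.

0.1241

Independent Poisson processes superpose: combined rate λ = 1.1 + 2.9 = 4 per hour.
Over the interval, μ = 4 × 2 = 8 (a 2-hour block = 2 hours).
P(N = 9) = e^(−8) · 8^9/9! ≈ 0.1241.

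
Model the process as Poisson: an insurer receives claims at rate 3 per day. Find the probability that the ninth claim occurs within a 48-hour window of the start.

0.1528

Over the interval, μ = 3 × 2 = 6 (a 48-hour window = 2 days).
The ninth arrival falls in the interval iff at least 9 events occur there: P(S_9 ≤ t) = P(N ≥ 9) = 1 − P(N ≤ 8) ≈ 0.1528.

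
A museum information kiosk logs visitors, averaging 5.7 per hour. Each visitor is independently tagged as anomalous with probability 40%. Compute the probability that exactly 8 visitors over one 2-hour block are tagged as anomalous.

Thinning: the visitors that are tagged as anomalous themselves form a Poisson process with rate 0.4 × 5.7 = 2.28 per hour.
Over the interval, μ = 2.28 × 2 = 4.56 (a 2-hour block = 2 hours).
P(N = 8) = e^(−4.56) · 4.56^8/8! ≈ 0.0485.

0.0485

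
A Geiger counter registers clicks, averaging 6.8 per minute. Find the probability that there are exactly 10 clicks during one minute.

With mean μ = 6.8 per minute,
P(N = 10) = e^(−μ) μ^10/10! = e^(−6.8) · 6.8^10/3628800 ≈ 0.0649.

0.0649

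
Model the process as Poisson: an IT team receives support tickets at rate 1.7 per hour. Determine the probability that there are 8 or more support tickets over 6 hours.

Over the interval, μ = 1.7 × 6 = 10.2 (6 hours).
P(N ≥ 8) = 1 − P(N ≤ 7) = 1 − Σ_{j=0}^{7} e^(−μ) μ^j/j! ≈ 0.7973.

0.7973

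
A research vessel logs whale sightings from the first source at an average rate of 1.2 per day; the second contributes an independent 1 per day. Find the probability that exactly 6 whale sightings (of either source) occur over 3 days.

0.1562

Independent Poisson processes superpose: combined rate λ = 1.2 + 1 = 2.2 per day.
Over the interval, μ = 2.2 × 3 = 6.6 (3 days).
P(N = 6) = e^(−6.6) · 6.6^6/6! ≈ 0.1562.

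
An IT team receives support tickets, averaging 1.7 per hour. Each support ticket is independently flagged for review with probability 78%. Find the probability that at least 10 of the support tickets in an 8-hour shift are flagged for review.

0.6155

Thinning: the support tickets that are flagged for review themselves form a Poisson process with rate 0.78 × 1.7 = 1.326 per hour.
Over the interval, μ = 1.326 × 8 = 10.608 (an 8-hour shift = 8 hours).
P(N ≥ 10) = 1 − P(N ≤ 9) ≈ 0.6155.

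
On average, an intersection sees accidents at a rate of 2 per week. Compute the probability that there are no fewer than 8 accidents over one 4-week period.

Over the interval, μ = 2 × 4 = 8 (a 4-week period = 4 weeks).
P(N ≥ 8) = 1 − P(N ≤ 7) = 1 − Σ_{j=0}^{7} e^(−μ) μ^j/j! ≈ 0.5470.

0.5470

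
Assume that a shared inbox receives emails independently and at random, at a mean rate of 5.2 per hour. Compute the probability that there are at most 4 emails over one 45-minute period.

Over the interval, μ = 5.2 × 0.75 = 3.9 (a 45-minute period = 0.75 hours).
P(N ≤ 4) = Σ_{j=0}^{4} e^(−μ) μ^j/j! ≈ 0.6484.

0.6484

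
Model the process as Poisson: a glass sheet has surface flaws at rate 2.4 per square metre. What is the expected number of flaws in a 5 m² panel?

E[N] = λt = 2.4 × 5 = 12 (a 5 m² panel = 5 square metres).

12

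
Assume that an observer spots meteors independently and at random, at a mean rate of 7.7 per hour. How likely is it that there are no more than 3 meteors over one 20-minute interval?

0.7432

Over the interval, μ = 7.7 × 1/3 ≈ 2.56667 (a 20-minute interval = 1/3 hours).
P(N ≤ 3) = Σ_{j=0}^{3} e^(−μ) μ^j/j! ≈ 0.7432.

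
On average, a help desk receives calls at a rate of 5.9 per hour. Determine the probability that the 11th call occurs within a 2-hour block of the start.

0.6315

Over the interval, μ = 5.9 × 2 = 11.8 (a 2-hour block = 2 hours).
The 11th arrival falls in the interval iff at least 11 events occur there: P(S_11 ≤ t) = P(N ≥ 11) = 1 − P(N ≤ 10) ≈ 0.6315.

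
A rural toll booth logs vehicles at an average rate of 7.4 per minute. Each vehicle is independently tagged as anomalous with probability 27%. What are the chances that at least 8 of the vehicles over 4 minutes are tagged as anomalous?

Thinning: the vehicles that are tagged as anomalous themselves form a Poisson process with rate 0.27 × 7.4 = 1.998 per minute.
Over the interval, μ = 1.998 × 4 = 7.992 (4 minutes).
P(N ≥ 8) = 1 − P(N ≤ 7) ≈ 0.5459.

0.5459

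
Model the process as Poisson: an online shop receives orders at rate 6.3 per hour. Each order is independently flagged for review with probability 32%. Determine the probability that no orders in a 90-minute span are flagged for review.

0.0486

Thinning: the orders that are flagged for review themselves form a Poisson process with rate 0.32 × 6.3 = 2.016 per hour.
Over the interval, μ = 2.016 × 1.5 = 3.024 (a 90-minute span = 1.5 hours).
P(N = 0) = e^(−3.024) · 3.024^0/0! ≈ 0.0486.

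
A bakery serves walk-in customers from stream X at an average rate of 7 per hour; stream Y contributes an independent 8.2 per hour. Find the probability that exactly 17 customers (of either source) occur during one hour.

0.0869

Independent Poisson processes superpose: combined rate λ = 7 + 8.2 = 15.2 per hour.
So μ = 15.2.
P(N = 17) = e^(−15.2) · 15.2^17/17! ≈ 0.0869.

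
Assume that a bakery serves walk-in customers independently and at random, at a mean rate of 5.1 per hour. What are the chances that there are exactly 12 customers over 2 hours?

0.0984

Over the interval, μ = 5.1 × 2 = 10.2 (2 hours).
P(N = 12) = e^(−μ) μ^12/12! = e^(−10.2) · 10.2^12/479001600 ≈ 0.0984.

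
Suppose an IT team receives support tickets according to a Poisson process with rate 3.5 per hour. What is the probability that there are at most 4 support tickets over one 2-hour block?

0.1730

Over the interval, μ = 3.5 × 2 = 7 (a 2-hour block = 2 hours).
P(N ≤ 4) = Σ_{j=0}^{4} e^(−μ) μ^j/j! ≈ 0.1730.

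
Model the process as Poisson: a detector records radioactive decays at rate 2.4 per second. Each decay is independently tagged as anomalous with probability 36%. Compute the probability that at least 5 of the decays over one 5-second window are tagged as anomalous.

Thinning: the decays that are tagged as anomalous themselves form a Poisson process with rate 0.36 × 2.4 = 0.864 per second.
Over the interval, μ = 0.864 × 5 = 4.32 (a 5-second window = 5 seconds).
P(N ≥ 5) = 1 − P(N ≤ 4) ≈ 0.4334.

0.4334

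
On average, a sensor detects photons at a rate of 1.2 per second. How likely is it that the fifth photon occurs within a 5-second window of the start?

Over the interval, μ = 1.2 × 5 = 6 (a 5-second window = 5 seconds).
The fifth arrival falls in the interval iff at least 5 events occur there: P(S_5 ≤ t) = P(N ≥ 5) = 1 − P(N ≤ 4) ≈ 0.7149.

0.7149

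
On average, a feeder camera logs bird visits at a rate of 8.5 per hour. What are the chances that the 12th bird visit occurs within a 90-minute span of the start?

Over the interval, μ = 8.5 × 1.5 = 12.75 (a 90-minute span = 1.5 hours).
The 12th arrival falls in the interval iff at least 12 events occur there: P(S_12 ≤ t) = P(N ≥ 12) = 1 − P(N ≤ 11) ≈ 0.6210.

0.6210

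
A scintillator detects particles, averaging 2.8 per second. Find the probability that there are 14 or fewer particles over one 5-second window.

0.5704

Over the interval, μ = 2.8 × 5 = 14 (a 5-second window = 5 seconds).
P(N ≤ 14) = Σ_{j=0}^{14} e^(−μ) μ^j/j! ≈ 0.5704.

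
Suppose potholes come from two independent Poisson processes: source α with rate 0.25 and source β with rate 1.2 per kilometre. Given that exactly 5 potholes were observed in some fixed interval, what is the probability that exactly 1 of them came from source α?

Given the total, each event is independently from source α with probability p = λ_α/(λ_α+λ_β) = 0.25/1.45 ≈ 0.1724.
So K ~ Binomial(5, 0.25/1.45): P(K = 1) = C(5,1) · (0.25/1.45)^1 · (1.2/1.45)^4 ≈ 0.4044.

0.4044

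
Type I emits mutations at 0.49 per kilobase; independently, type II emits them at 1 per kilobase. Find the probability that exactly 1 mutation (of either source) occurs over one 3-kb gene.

Independent Poisson processes superpose: combined rate λ = 0.49 + 1 = 1.49 per kilobase.
Over the interval, μ = 1.49 × 3 = 4.47 (a 3-kb gene = 3 kilobases).
P(N = 1) = e^(−4.47) · 4.47^1/1! ≈ 0.0512.

0.0512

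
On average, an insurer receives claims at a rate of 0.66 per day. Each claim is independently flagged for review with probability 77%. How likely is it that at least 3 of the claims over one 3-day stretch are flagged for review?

0.1974

Thinning: the claims that are flagged for review themselves form a Poisson process with rate 0.77 × 0.66 = 0.5082 per day.
Over the interval, μ = 0.5082 × 3 = 1.5246 (a 3-day stretch = 3 days).
P(N ≥ 3) = 1 − P(N ≤ 2) ≈ 0.1974.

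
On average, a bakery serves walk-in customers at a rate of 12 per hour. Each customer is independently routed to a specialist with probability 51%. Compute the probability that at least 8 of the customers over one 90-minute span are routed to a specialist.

0.6968

Thinning: the customers that are routed to a specialist themselves form a Poisson process with rate 0.51 × 12 = 6.12 per hour.
Over the interval, μ = 6.12 × 1.5 = 9.18 (a 90-minute span = 1.5 hours).
P(N ≥ 8) = 1 − P(N ≤ 7) ≈ 0.6968.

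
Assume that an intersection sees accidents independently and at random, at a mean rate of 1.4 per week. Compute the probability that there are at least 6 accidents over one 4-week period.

0.4881

Over the interval, μ = 1.4 × 4 = 5.6 (a 4-week period = 4 weeks).
P(N ≥ 6) = 1 − P(N ≤ 5) = 1 − Σ_{j=0}^{5} e^(−μ) μ^j/j! ≈ 0.4881.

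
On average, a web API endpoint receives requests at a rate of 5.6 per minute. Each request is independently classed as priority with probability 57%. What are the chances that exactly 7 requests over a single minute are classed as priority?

Thinning: the requests that are classed as priority themselves form a Poisson process with rate 0.57 × 5.6 = 3.192 per minute.
So μ = 3.192.
P(N = 7) = e^(−3.192) · 3.192^7/7! ≈ 0.0275.

0.0275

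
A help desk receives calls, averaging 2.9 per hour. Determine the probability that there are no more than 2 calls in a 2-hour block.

0.0715

Over the interval, μ = 2.9 × 2 = 5.8 (a 2-hour block = 2 hours).
P(N ≤ 2) = Σ_{j=0}^{2} e^(−μ) μ^j/j! ≈ 0.0715.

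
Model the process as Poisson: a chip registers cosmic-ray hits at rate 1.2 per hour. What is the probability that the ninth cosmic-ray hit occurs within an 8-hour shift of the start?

Over the interval, μ = 1.2 × 8 = 9.6 (an 8-hour shift = 8 hours).
The ninth arrival falls in the interval iff at least 9 events occur there: P(S_9 ≤ t) = P(N ≥ 9) = 1 − P(N ≤ 8) ≈ 0.6204.

0.6204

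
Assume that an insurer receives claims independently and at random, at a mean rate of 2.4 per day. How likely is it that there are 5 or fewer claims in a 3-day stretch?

Over the interval, μ = 2.4 × 3 = 7.2 (a 3-day stretch = 3 days).
P(N ≤ 5) = Σ_{j=0}^{5} e^(−μ) μ^j/j! ≈ 0.2759.

0.2759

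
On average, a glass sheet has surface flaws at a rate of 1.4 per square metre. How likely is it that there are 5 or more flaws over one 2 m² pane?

0.1523

Over the interval, μ = 1.4 × 2 = 2.8 (a 2 m² pane = 2 square metres).
P(N ≥ 5) = 1 − P(N ≤ 4) = 1 − Σ_{j=0}^{4} e^(−μ) μ^j/j! ≈ 0.1523.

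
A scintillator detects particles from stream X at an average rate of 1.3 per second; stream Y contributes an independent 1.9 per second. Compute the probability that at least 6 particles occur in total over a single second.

0.1054

Independent Poisson processes superpose: combined rate λ = 1.3 + 1.9 = 3.2 per second.
So μ = 3.2.
P(N ≥ 6) = 1 − P(N ≤ 5) ≈ 0.1054.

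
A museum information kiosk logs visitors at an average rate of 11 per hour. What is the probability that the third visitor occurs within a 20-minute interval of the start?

0.7089

Over the interval, μ = 11 × 1/3 ≈ 3.66667 (a 20-minute interval = 1/3 hours).
The third arrival falls in the interval iff at least 3 events occur there: P(S_3 ≤ t) = P(N ≥ 3) = 1 − P(N ≤ 2) ≈ 0.7089.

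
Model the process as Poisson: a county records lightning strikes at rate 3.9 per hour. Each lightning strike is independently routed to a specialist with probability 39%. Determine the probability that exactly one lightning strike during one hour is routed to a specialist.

Thinning: the lightning strikes that are routed to a specialist themselves form a Poisson process with rate 0.39 × 3.9 = 1.521 per hour.
So μ = 1.521.
P(N = 1) = e^(−1.521) · 1.521^1/1! ≈ 0.3323.

0.3323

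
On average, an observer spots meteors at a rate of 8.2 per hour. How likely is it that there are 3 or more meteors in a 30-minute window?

0.7762

Over the interval, μ = 8.2 × 0.5 = 4.1 (a 30-minute window = 0.5 hours).
P(N ≥ 3) = 1 − P(N ≤ 2) = 1 − Σ_{j=0}^{2} e^(−μ) μ^j/j! ≈ 0.7762.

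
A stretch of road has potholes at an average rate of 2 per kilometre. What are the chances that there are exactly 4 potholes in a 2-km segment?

Over the interval, μ = 2 × 2 = 4 (a 2-km segment = 2 kilometres).
P(N = 4) = e^(−μ) μ^4/4! = e^(−4) · 4^4/24 ≈ 0.1954.

0.1954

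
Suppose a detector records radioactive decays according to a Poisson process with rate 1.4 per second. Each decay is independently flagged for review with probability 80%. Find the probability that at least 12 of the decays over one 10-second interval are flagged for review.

0.4446

Thinning: the decays that are flagged for review themselves form a Poisson process with rate 0.8 × 1.4 = 1.12 per second.
Over the interval, μ = 1.12 × 10 = 11.2 (a 10-second interval = 10 seconds).
P(N ≥ 12) = 1 − P(N ≤ 11) ≈ 0.4446.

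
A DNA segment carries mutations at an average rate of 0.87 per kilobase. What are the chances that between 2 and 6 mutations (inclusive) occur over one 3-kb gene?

Over the interval, μ = 0.87 × 3 = 2.61 (a 3-kb gene = 3 kilobases).
P(2 ≤ N ≤ 6) = Σ_{j=2}^{6} e^(−2.61) · 2.61^j/j! ≈ 0.7170.

0.7170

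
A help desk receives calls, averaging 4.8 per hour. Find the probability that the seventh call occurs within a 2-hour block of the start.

0.8426

Over the interval, μ = 4.8 × 2 = 9.6 (a 2-hour block = 2 hours).
The seventh arrival falls in the interval iff at least 7 events occur there: P(S_7 ≤ t) = P(N ≥ 7) = 1 − P(N ≤ 6) ≈ 0.8426.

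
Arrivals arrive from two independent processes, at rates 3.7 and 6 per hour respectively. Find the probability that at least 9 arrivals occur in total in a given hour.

Independent Poisson processes superpose: combined rate λ = 3.7 + 6 = 9.7 per hour.
So μ = 9.7.
P(N ≥ 9) = 1 − P(N ≤ 8) ≈ 0.6324.

0.6324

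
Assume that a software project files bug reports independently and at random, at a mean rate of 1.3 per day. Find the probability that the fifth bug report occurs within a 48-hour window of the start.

Over the interval, μ = 1.3 × 2 = 2.6 (a 48-hour window = 2 days).
The fifth arrival falls in the interval iff at least 5 events occur there: P(S_5 ≤ t) = P(N ≥ 5) = 1 − P(N ≤ 4) ≈ 0.1226.

0.1226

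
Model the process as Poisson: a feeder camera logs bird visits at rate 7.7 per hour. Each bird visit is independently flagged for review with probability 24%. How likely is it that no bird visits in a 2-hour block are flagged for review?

Thinning: the bird visits that are flagged for review themselves form a Poisson process with rate 0.24 × 7.7 = 1.848 per hour.
Over the interval, μ = 1.848 × 2 = 3.696 (a 2-hour block = 2 hours).
P(N = 0) = e^(−3.696) · 3.696^0/0! ≈ 0.0248.

0.0248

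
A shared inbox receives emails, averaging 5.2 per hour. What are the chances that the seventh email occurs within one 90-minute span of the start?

Over the interval, μ = 5.2 × 1.5 = 7.8 (a 90-minute span = 1.5 hours).
The seventh arrival falls in the interval iff at least 7 events occur there: P(S_7 ≤ t) = P(N ≥ 7) = 1 − P(N ≤ 6) ≈ 0.6616.

0.6616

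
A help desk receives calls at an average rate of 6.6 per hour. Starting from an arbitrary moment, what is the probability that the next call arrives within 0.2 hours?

Inter-arrival times are exponential with rate λ = 6.6 per hour.
P(T ≤ 0.2) = 1 − e^(−λt) = 1 − e^(−6.6 × 0.2) = 1 − e^(−1.32) ≈ 0.7329.

0.7329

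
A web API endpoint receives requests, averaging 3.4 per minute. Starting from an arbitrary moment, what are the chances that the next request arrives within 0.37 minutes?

Inter-arrival times are exponential with rate λ = 3.4 per minute.
P(T ≤ 0.37) = 1 − e^(−λt) = 1 − e^(−3.4 × 0.37) = 1 − e^(−1.258) ≈ 0.7158.

0.7158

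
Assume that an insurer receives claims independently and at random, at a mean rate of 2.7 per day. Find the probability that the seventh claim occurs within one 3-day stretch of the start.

Over the interval, μ = 2.7 × 3 = 8.1 (a 3-day stretch = 3 days).
The seventh arrival falls in the interval iff at least 7 events occur there: P(S_7 ≤ t) = P(N ≥ 7) = 1 − P(N ≤ 6) ≈ 0.6987.

0.6987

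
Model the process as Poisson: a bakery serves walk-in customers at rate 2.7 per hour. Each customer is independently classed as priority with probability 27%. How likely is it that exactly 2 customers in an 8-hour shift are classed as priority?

Thinning: the customers that are classed as priority themselves form a Poisson process with rate 0.27 × 2.7 = 0.729 per hour.
Over the interval, μ = 0.729 × 8 = 5.832 (an 8-hour shift = 8 hours).
P(N = 2) = e^(−5.832) · 5.832^2/2! ≈ 0.0499.

0.0499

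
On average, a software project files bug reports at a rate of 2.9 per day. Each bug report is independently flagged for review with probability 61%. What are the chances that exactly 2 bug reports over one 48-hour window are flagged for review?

0.1819

Thinning: the bug reports that are flagged for review themselves form a Poisson process with rate 0.61 × 2.9 = 1.769 per day.
Over the interval, μ = 1.769 × 2 = 3.538 (a 48-hour window = 2 days).
P(N = 2) = e^(−3.538) · 3.538^2/2! ≈ 0.1819.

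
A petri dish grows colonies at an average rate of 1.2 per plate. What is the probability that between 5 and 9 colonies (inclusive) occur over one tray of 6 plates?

0.6541

Over the interval, μ = 1.2 × 6 = 7.2 (a tray of 6 plates = 6 plates).
P(5 ≤ N ≤ 9) = Σ_{j=5}^{9} e^(−7.2) · 7.2^j/j! ≈ 0.6541.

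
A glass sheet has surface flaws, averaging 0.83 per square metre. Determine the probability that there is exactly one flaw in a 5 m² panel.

Over the interval, μ = 0.83 × 5 = 4.15 (a 5 m² panel = 5 square metres).
P(N = 1) = e^(−μ) μ^1/1! = e^(−4.15) · 4.15^1/1 ≈ 0.0654.

0.0654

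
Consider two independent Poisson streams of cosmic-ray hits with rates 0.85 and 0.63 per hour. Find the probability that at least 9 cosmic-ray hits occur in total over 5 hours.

Independent Poisson processes superpose: combined rate λ = 0.85 + 0.63 = 1.48 per hour.
Over the interval, μ = 1.48 × 5 = 7.4 (5 hours).
P(N ≥ 9) = 1 − P(N ≤ 8) ≈ 0.3243.

0.3243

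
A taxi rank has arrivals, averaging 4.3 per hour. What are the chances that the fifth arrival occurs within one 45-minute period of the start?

Over the interval, μ = 4.3 × 0.75 = 3.225 (a 45-minute period = 0.75 hours).
The fifth arrival falls in the interval iff at least 5 events occur there: P(S_5 ≤ t) = P(N ≥ 5) = 1 − P(N ≤ 4) ≈ 0.2239.

0.2239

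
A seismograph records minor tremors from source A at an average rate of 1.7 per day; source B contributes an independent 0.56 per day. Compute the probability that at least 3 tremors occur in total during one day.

0.3933

Independent Poisson processes superpose: combined rate λ = 1.7 + 0.56 = 2.26 per day.
So μ = 2.26.
P(N ≥ 3) = 1 − P(N ≤ 2) ≈ 0.3933.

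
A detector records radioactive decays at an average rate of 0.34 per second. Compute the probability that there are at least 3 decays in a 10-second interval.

Over the interval, μ = 0.34 × 10 = 3.4 (a 10-second interval = 10 seconds).
P(N ≥ 3) = 1 − P(N ≤ 2) = 1 − Σ_{j=0}^{2} e^(−μ) μ^j/j! ≈ 0.6603.

0.6603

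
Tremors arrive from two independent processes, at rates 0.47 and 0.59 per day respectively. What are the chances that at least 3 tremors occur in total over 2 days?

Independent Poisson processes superpose: combined rate λ = 0.47 + 0.59 = 1.06 per day.
Over the interval, μ = 1.06 × 2 = 2.12 (2 days).
P(N ≥ 3) = 1 − P(N ≤ 2) ≈ 0.3558.

0.3558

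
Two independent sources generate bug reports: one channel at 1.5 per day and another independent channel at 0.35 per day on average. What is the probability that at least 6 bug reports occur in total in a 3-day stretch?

0.4796

Independent Poisson processes superpose: combined rate λ = 1.5 + 0.35 = 1.85 per day.
Over the interval, μ = 1.85 × 3 = 5.55 (a 3-day stretch = 3 days).
P(N ≥ 6) = 1 − P(N ≤ 5) ≈ 0.4796.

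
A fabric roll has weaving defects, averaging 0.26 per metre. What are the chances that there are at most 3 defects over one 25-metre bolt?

0.1118

Over the interval, μ = 0.26 × 25 = 6.5 (a 25-metre bolt = 25 metres).
P(N ≤ 3) = Σ_{j=0}^{3} e^(−μ) μ^j/j! ≈ 0.1118.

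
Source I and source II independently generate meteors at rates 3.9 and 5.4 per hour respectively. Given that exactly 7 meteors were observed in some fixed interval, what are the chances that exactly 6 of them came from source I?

0.0221

Given the total, each event is independently from source I with probability p = λ_I/(λ_I+λ_II) = 3.9/9.3 ≈ 0.4194.
So K ~ Binomial(7, 3.9/9.3): P(K = 6) = C(7,6) · (3.9/9.3)^6 · (5.4/9.3)^1 ≈ 0.0221.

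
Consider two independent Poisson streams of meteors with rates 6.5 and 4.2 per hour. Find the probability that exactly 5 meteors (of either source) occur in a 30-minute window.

0.1734

Independent Poisson processes superpose: combined rate λ = 6.5 + 4.2 = 10.7 per hour.
Over the interval, μ = 10.7 × 0.5 = 5.35 (a 30-minute window = 0.5 hours).
P(N = 5) = e^(−5.35) · 5.35^5/5! ≈ 0.1734.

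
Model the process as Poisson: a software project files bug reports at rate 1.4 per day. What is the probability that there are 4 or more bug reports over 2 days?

Over the interval, μ = 1.4 × 2 = 2.8 (2 days).
P(N ≥ 4) = 1 − P(N ≤ 3) = 1 − Σ_{j=0}^{3} e^(−μ) μ^j/j! ≈ 0.3081.

0.3081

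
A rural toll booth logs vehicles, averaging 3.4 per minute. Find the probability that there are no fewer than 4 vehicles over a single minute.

With mean μ = 3.4 per minute,
P(N ≥ 4) = 1 − P(N ≤ 3) = 1 − Σ_{j=0}^{3} e^(−μ) μ^j/j! ≈ 0.4416.

0.4416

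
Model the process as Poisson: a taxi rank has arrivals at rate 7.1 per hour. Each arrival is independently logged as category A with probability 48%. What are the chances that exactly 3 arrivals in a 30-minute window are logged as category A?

0.1500

Thinning: the arrivals that are logged as category A themselves form a Poisson process with rate 0.48 × 7.1 = 3.408 per hour.
Over the interval, μ = 3.408 × 0.5 = 1.704 (a 30-minute window = 0.5 hours).
P(N = 3) = e^(−1.704) · 1.704^3/3! ≈ 0.1500.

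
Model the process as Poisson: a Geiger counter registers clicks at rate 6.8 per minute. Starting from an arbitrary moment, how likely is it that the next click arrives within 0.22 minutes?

0.7760

Inter-arrival times are exponential with rate λ = 6.8 per minute.
P(T ≤ 0.22) = 1 − e^(−λt) = 1 − e^(−6.8 × 0.22) = 1 − e^(−1.496) ≈ 0.7760.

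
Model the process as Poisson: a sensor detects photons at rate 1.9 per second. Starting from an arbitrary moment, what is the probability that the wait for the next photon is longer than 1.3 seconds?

The wait for the next event is exponential with rate λ = 1.9 per second.
P(T > 1.3) = e^(−λt) = e^(−1.9 × 1.3) = e^(−2.47) ≈ 0.0846.

0.0846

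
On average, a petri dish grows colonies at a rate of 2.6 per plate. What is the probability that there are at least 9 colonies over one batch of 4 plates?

0.7104

Over the interval, μ = 2.6 × 4 = 10.4 (a batch of 4 plates = 4 plates).
P(N ≥ 9) = 1 − P(N ≤ 8) = 1 − Σ_{j=0}^{8} e^(−μ) μ^j/j! ≈ 0.7104.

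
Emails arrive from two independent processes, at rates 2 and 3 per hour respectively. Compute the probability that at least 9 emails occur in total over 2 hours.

0.6672

Independent Poisson processes superpose: combined rate λ = 2 + 3 = 5 per hour.
Over the interval, μ = 5 × 2 = 10 (2 hours).
P(N ≥ 9) = 1 − P(N ≤ 8) ≈ 0.6672.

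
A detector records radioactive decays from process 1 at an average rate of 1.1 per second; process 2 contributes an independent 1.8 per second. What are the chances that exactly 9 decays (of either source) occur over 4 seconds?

0.0961

Independent Poisson processes superpose: combined rate λ = 1.1 + 1.8 = 2.9 per second.
Over the interval, μ = 2.9 × 4 = 11.6 (4 seconds).
P(N = 9) = e^(−11.6) · 11.6^9/9! ≈ 0.0961.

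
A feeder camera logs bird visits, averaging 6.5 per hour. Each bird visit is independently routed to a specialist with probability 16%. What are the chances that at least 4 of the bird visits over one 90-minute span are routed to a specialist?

Thinning: the bird visits that are routed to a specialist themselves form a Poisson process with rate 0.16 × 6.5 = 1.04 per hour.
Over the interval, μ = 1.04 × 1.5 = 1.56 (a 90-minute span = 1.5 hours).
P(N ≥ 4) = 1 − P(N ≤ 3) ≈ 0.0734.

0.0734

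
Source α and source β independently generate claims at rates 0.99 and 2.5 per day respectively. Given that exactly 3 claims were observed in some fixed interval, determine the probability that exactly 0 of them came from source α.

0.3676

Given the total, each event is independently from source α with probability p = λ_α/(λ_α+λ_β) = 0.99/3.49 ≈ 0.2837.
So K ~ Binomial(3, 0.99/3.49): P(K = 0) = C(3,0) · (0.99/3.49)^0 · (2.5/3.49)^3 ≈ 0.3676.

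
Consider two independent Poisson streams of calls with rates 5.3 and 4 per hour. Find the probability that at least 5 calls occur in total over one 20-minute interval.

0.2018

Independent Poisson processes superpose: combined rate λ = 5.3 + 4 = 9.3 per hour.
Over the interval, μ = 9.3 × 1/3 = 3.1 (a 20-minute interval = 1/3 hours).
P(N ≥ 5) = 1 − P(N ≤ 4) ≈ 0.2018.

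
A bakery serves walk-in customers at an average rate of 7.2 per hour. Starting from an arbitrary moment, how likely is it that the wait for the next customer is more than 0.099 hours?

0.4903

The wait for the next event is exponential with rate λ = 7.2 per hour.
P(T > 0.099) = e^(−λt) = e^(−7.2 × 0.099) = e^(−0.7128) ≈ 0.4903.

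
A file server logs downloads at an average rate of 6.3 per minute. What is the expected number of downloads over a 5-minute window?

E[N] = λt = 6.3 × 5 = 31.5 (a 5-minute window = 5 minutes).

31.5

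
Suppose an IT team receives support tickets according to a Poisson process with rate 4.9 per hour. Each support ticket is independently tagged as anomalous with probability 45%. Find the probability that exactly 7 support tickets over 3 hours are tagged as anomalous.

Thinning: the support tickets that are tagged as anomalous themselves form a Poisson process with rate 0.45 × 4.9 = 2.205 per hour.
Over the interval, μ = 2.205 × 3 = 6.615 (3 hours).
P(N = 7) = e^(−6.615) · 6.615^7/7! ≈ 0.1474.

0.1474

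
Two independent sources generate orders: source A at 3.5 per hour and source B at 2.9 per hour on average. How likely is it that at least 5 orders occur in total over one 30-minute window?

0.2194

Independent Poisson processes superpose: combined rate λ = 3.5 + 2.9 = 6.4 per hour.
Over the interval, μ = 6.4 × 0.5 = 3.2 (a 30-minute window = 0.5 hours).
P(N ≥ 5) = 1 − P(N ≤ 4) ≈ 0.2194.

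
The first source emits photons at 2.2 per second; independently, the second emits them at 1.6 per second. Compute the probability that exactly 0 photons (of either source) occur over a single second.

Independent Poisson processes superpose: combined rate λ = 2.2 + 1.6 = 3.8 per second.
So μ = 3.8.
P(N = 0) = e^(−3.8) · 3.8^0/0! ≈ 0.0224.

0.0224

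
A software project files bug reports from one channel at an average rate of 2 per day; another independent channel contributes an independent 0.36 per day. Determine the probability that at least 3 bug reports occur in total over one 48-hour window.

Independent Poisson processes superpose: combined rate λ = 2 + 0.36 = 2.36 per day.
Over the interval, μ = 2.36 × 2 = 4.72 (a 48-hour window = 2 days).
P(N ≥ 3) = 1 − P(N ≤ 2) ≈ 0.8497.

0.8497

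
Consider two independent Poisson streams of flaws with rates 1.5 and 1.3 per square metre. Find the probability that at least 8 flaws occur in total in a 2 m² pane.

Independent Poisson processes superpose: combined rate λ = 1.5 + 1.3 = 2.8 per square metre.
Over the interval, μ = 2.8 × 2 = 5.6 (a 2 m² pane = 2 square metres).
P(N ≥ 8) = 1 − P(N ≤ 7) ≈ 0.2030.

0.2030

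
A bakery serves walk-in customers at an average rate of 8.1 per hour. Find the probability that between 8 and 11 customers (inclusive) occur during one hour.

0.4416

With mean μ = 8.1 per hour,
P(8 ≤ N ≤ 11) = Σ_{j=8}^{11} e^(−8.1) · 8.1^j/j! ≈ 0.4416.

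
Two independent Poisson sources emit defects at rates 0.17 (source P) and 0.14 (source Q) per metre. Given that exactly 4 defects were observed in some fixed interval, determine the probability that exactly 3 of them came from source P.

Given the total, each event is independently from source P with probability p = λ_P/(λ_P+λ_Q) = 0.17/0.31 ≈ 0.5484.
So K ~ Binomial(4, 0.17/0.31): P(K = 3) = C(4,3) · (0.17/0.31)^3 · (0.14/0.31)^1 ≈ 0.2979.

0.2979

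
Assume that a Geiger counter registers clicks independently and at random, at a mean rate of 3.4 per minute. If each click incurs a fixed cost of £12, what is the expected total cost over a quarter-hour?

£612

E[N] = 3.4 × 15 = 51 (a quarter-hour = 15 minutes); E[cost] = 51 × £12 = £612.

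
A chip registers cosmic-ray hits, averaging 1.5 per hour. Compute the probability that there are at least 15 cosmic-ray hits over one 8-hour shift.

0.2280

Over the interval, μ = 1.5 × 8 = 12 (an 8-hour shift = 8 hours).
P(N ≥ 15) = 1 − P(N ≤ 14) = 1 − Σ_{j=0}^{14} e^(−μ) μ^j/j! ≈ 0.2280.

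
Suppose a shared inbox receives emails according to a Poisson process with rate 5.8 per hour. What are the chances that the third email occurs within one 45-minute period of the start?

0.8088

Over the interval, μ = 5.8 × 0.75 = 4.35 (a 45-minute period = 0.75 hours).
The third arrival falls in the interval iff at least 3 events occur there: P(S_3 ≤ t) = P(N ≥ 3) = 1 − P(N ≤ 2) ≈ 0.8088.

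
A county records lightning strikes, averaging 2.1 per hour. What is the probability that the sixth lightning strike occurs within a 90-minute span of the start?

0.0998

Over the interval, μ = 2.1 × 1.5 = 3.15 (a 90-minute span = 1.5 hours).
The sixth arrival falls in the interval iff at least 6 events occur there: P(S_6 ≤ t) = P(N ≥ 6) = 1 − P(N ≤ 5) ≈ 0.0998.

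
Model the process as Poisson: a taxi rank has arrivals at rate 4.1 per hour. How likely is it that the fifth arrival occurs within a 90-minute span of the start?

0.7345

Over the interval, μ = 4.1 × 1.5 = 6.15 (a 90-minute span = 1.5 hours).
The fifth arrival falls in the interval iff at least 5 events occur there: P(S_5 ≤ t) = P(N ≥ 5) = 1 − P(N ≤ 4) ≈ 0.7345.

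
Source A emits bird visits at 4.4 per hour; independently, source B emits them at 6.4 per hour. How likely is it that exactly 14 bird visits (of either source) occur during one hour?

0.0687

Independent Poisson processes superpose: combined rate λ = 4.4 + 6.4 = 10.8 per hour.
So μ = 10.8.
P(N = 14) = e^(−10.8) · 10.8^14/14! ≈ 0.0687.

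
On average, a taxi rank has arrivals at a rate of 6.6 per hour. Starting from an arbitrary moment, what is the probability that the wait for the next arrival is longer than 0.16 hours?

0.3478

The wait for the next event is exponential with rate λ = 6.6 per hour.
P(T > 0.16) = e^(−λt) = e^(−6.6 × 0.16) = e^(−1.056) ≈ 0.3478.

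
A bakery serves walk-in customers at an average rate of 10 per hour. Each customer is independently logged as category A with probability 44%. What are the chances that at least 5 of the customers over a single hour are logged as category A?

Thinning: the customers that are logged as category A themselves form a Poisson process with rate 0.44 × 10 = 4.4 per hour.
So μ = 4.4.
P(N ≥ 5) = 1 − P(N ≤ 4) ≈ 0.4488.

0.4488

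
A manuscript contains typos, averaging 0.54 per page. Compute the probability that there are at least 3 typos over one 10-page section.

0.9052

Over the interval, μ = 0.54 × 10 = 5.4 (a 10-page section = 10 pages).
P(N ≥ 3) = 1 − P(N ≤ 2) = 1 − Σ_{j=0}^{2} e^(−μ) μ^j/j! ≈ 0.9052.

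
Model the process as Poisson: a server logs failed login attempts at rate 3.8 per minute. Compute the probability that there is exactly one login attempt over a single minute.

0.0850

With mean μ = 3.8 per minute,
P(N = 1) = e^(−μ) μ^1/1! = e^(−3.8) · 3.8^1/1 ≈ 0.0850.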